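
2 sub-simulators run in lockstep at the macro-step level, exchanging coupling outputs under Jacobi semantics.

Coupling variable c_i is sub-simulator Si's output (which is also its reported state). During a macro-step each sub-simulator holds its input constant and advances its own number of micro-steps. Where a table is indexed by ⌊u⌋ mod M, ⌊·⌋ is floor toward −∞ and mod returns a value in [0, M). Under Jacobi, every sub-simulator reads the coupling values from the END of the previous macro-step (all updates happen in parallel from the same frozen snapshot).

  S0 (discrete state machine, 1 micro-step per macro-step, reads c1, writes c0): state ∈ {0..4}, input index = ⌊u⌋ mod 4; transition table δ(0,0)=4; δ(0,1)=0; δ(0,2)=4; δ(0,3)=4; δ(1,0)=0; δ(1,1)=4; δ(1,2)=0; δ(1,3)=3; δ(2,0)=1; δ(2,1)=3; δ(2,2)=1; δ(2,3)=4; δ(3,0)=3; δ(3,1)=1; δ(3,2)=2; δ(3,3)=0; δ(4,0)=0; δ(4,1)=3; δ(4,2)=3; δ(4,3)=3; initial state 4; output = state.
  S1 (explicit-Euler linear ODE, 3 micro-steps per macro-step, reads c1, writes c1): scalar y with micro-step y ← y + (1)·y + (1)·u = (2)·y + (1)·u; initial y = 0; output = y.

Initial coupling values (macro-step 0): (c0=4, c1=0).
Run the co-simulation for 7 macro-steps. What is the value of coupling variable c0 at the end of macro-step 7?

macro 1: S0 reads c1=0 → after 1×micro: 0; S1 reads c1=0 → after 3×micro: 0 ⇒ (c0=0, c1=0)
macro 2: S0 reads c1=0 → after 1×micro: 4; S1 reads c1=0 → after 3×micro: 0 ⇒ (c0=4, c1=0)
macro 3: S0 reads c1=0 → after 1×micro: 0; S1 reads c1=0 → after 3×micro: 0 ⇒ (c0=0, c1=0)
macro 4: S0 reads c1=0 → after 1×micro: 4; S1 reads c1=0 → after 3×micro: 0 ⇒ (c0=4, c1=0)
macro 5: S0 reads c1=0 → after 1×micro: 0; S1 reads c1=0 → after 3×micro: 0 ⇒ (c0=0, c1=0)
macro 6: S0 reads c1=0 → after 1×micro: 4; S1 reads c1=0 → after 3×micro: 0 ⇒ (c0=4, c1=0)
macro 7: S0 reads c1=0 → after 1×micro: 0; S1 reads c1=0 → after 3×micro: 0 ⇒ (c0=0, c1=0)

c0 at macro-step 7 = 0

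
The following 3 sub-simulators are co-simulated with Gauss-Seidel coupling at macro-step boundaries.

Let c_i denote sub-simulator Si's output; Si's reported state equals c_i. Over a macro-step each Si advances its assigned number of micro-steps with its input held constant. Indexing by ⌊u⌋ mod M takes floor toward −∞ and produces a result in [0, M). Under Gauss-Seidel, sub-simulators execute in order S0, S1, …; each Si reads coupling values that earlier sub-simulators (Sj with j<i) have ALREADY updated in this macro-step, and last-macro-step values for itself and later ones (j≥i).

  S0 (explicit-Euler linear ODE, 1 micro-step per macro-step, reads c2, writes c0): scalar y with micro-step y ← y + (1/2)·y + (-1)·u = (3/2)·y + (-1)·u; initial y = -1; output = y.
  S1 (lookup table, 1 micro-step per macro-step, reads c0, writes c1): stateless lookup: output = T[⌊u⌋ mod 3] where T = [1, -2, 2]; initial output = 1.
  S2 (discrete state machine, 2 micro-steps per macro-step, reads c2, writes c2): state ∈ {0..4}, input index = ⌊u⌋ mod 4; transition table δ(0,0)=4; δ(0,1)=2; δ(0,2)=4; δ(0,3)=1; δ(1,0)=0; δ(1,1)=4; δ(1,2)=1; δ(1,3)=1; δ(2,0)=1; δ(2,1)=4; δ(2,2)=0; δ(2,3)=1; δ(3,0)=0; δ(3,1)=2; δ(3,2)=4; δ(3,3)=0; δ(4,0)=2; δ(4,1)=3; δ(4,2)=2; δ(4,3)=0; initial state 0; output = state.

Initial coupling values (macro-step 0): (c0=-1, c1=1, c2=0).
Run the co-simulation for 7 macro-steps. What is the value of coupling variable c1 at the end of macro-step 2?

c1 at macro-step 2 = -2

macro 1: S0 reads c2=0 → after 1×micro: -3/2; S1 reads c0=-3/2 → after 1×micro: -2; S2 reads c2=0 → after 2×micro: 2 ⇒ (c0=-3/2, c1=-2, c2=2)
macro 2: S0 reads c2=2 → after 1×micro: -17/4; S1 reads c0=-17/4 → after 1×micro: -2; S2 reads c2=2 → after 2×micro: 4 ⇒ (c0=-17/4, c1=-2, c2=4)
macro 3: S0 reads c2=4 → after 1×micro: -83/8; S1 reads c0=-83/8 → after 1×micro: -2; S2 reads c2=4 → after 2×micro: 1 ⇒ (c0=-83/8, c1=-2, c2=1)
macro 4: S0 reads c2=1 → after 1×micro: -265/16; S1 reads c0=-265/16 → after 1×micro: -2; S2 reads c2=1 → after 2×micro: 3 ⇒ (c0=-265/16, c1=-2, c2=3)
macro 5: S0 reads c2=3 → after 1×micro: -891/32; S1 reads c0=-891/32 → after 1×micro: 2; S2 reads c2=3 → after 2×micro: 1 ⇒ (c0=-891/32, c1=2, c2=1)
macro 6: S0 reads c2=1 → after 1×micro: -2737/64; S1 reads c0=-2737/64 → after 1×micro: 2; S2 reads c2=1 → after 2×micro: 3 ⇒ (c0=-2737/64, c1=2, c2=3)
macro 7: S0 reads c2=3 → after 1×micro: -8595/128; S1 reads c0=-8595/128 → after 1×micro: -2; S2 reads c2=3 → after 2×micro: 1 ⇒ (c0=-8595/128, c1=-2, c2=1)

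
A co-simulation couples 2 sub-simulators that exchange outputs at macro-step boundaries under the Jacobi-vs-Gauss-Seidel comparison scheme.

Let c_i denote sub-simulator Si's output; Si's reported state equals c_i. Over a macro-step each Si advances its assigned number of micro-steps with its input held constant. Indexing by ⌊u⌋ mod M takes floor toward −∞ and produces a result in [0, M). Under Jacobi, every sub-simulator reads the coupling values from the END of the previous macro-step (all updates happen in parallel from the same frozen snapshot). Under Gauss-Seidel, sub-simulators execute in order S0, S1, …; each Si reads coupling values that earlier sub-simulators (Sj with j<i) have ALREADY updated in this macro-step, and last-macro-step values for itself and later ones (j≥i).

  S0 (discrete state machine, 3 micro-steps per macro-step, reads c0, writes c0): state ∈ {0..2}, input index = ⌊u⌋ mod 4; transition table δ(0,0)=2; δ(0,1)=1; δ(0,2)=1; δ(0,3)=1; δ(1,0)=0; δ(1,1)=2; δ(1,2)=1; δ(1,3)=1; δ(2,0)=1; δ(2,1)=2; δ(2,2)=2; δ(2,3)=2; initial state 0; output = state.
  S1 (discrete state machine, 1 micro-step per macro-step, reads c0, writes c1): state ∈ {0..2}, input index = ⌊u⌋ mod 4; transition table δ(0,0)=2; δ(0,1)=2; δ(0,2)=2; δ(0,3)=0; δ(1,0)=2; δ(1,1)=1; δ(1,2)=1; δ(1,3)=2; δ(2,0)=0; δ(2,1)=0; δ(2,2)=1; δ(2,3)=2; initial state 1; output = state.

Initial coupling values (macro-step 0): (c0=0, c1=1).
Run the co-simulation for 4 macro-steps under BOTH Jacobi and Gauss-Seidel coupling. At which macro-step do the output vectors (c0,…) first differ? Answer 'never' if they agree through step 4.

[Jacobi] macro 1: S0 reads c0=0 → after 3×micro: 0; S1 reads c0=0 → after 1×micro: 2 ⇒ (c0=0, c1=2)
[Jacobi] macro 2: S0 reads c0=0 → after 3×micro: 0; S1 reads c0=0 → after 1×micro: 0 ⇒ (c0=0, c1=0)
[Jacobi] macro 3: S0 reads c0=0 → after 3×micro: 0; S1 reads c0=0 → after 1×micro: 2 ⇒ (c0=0, c1=2)
[Jacobi] macro 4: S0 reads c0=0 → after 3×micro: 0; S1 reads c0=0 → after 1×micro: 0 ⇒ (c0=0, c1=0)
[Gauss-Seidel] macro 1: S0 reads c0=0 → after 3×micro: 0; S1 reads c0=0 → after 1×micro: 2 ⇒ (c0=0, c1=2)
[Gauss-Seidel] macro 2: S0 reads c0=0 → after 3×micro: 0; S1 reads c0=0 → after 1×micro: 0 ⇒ (c0=0, c1=0)
[Gauss-Seidel] macro 3: S0 reads c0=0 → after 3×micro: 0; S1 reads c0=0 → after 1×micro: 2 ⇒ (c0=0, c1=2)
[Gauss-Seidel] macro 4: S0 reads c0=0 → after 3×micro: 0; S1 reads c0=0 → after 1×micro: 0 ⇒ (c0=0, c1=0)

first divergence at macro-step: never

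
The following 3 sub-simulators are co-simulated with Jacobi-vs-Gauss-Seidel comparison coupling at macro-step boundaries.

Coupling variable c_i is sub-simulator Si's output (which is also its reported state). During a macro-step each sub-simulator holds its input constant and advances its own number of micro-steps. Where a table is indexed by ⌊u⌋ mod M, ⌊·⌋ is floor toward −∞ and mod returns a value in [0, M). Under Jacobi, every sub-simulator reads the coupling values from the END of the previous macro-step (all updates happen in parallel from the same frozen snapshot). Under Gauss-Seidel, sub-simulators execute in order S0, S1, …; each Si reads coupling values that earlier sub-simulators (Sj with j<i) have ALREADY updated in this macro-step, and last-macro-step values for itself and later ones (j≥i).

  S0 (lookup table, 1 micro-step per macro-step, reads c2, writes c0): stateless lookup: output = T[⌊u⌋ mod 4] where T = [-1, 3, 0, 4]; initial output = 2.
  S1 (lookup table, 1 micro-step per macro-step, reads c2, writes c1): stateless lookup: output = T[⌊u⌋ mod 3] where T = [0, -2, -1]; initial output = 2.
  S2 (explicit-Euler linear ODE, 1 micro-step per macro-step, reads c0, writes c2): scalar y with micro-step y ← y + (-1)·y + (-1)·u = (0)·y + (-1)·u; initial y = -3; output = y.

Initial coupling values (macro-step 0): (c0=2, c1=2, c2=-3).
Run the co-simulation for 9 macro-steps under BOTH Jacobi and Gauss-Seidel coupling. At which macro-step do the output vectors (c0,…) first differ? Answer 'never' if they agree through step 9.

first divergence at macro-step: 1

[Jacobi] macro 1: S0 reads c2=-3 → after 1×micro: 3; S1 reads c2=-3 → after 1×micro: 0; S2 reads c0=2 → after 1×micro: -2 ⇒ (c0=3, c1=0, c2=-2)
[Jacobi] macro 2: S0 reads c2=-2 → after 1×micro: 0; S1 reads c2=-2 → after 1×micro: -2; S2 reads c0=3 → after 1×micro: -3 ⇒ (c0=0, c1=-2, c2=-3)
[Jacobi] macro 3: S0 reads c2=-3 → after 1×micro: 3; S1 reads c2=-3 → after 1×micro: 0; S2 reads c0=0 → after 1×micro: 0 ⇒ (c0=3, c1=0, c2=0)
[Jacobi] macro 4: S0 reads c2=0 → after 1×micro: -1; S1 reads c2=0 → after 1×micro: 0; S2 reads c0=3 → after 1×micro: -3 ⇒ (c0=-1, c1=0, c2=-3)
[Jacobi] macro 5: S0 reads c2=-3 → after 1×micro: 3; S1 reads c2=-3 → after 1×micro: 0; S2 reads c0=-1 → after 1×micro: 1 ⇒ (c0=3, c1=0, c2=1)
[Jacobi] macro 6: S0 reads c2=1 → after 1×micro: 3; S1 reads c2=1 → after 1×micro: -2; S2 reads c0=3 → after 1×micro: -3 ⇒ (c0=3, c1=-2, c2=-3)
[Jacobi] macro 7: S0 reads c2=-3 → after 1×micro: 3; S1 reads c2=-3 → after 1×micro: 0; S2 reads c0=3 → after 1×micro: -3 ⇒ (c0=3, c1=0, c2=-3)
[Jacobi] macro 8: S0 reads c2=-3 → after 1×micro: 3; S1 reads c2=-3 → after 1×micro: 0; S2 reads c0=3 → after 1×micro: -3 ⇒ (c0=3, c1=0, c2=-3)
[Jacobi] macro 9: S0 reads c2=-3 → after 1×micro: 3; S1 reads c2=-3 → after 1×micro: 0; S2 reads c0=3 → after 1×micro: -3 ⇒ (c0=3, c1=0, c2=-3)
[Gauss-Seidel] macro 1: S0 reads c2=-3 → after 1×micro: 3; S1 reads c2=-3 → after 1×micro: 0; S2 reads c0=3 → after 1×micro: -3 ⇒ (c0=3, c1=0, c2=-3)
[Gauss-Seidel] macro 2: S0 reads c2=-3 → after 1×micro: 3; S1 reads c2=-3 → after 1×micro: 0; S2 reads c0=3 → after 1×micro: -3 ⇒ (c0=3, c1=0, c2=-3)
[Gauss-Seidel] macro 3: S0 reads c2=-3 → after 1×micro: 3; S1 reads c2=-3 → after 1×micro: 0; S2 reads c0=3 → after 1×micro: -3 ⇒ (c0=3, c1=0, c2=-3)
[Gauss-Seidel] macro 4: S0 reads c2=-3 → after 1×micro: 3; S1 reads c2=-3 → after 1×micro: 0; S2 reads c0=3 → after 1×micro: -3 ⇒ (c0=3, c1=0, c2=-3)
[Gauss-Seidel] macro 5: S0 reads c2=-3 → after 1×micro: 3; S1 reads c2=-3 → after 1×micro: 0; S2 reads c0=3 → after 1×micro: -3 ⇒ (c0=3, c1=0, c2=-3)
[Gauss-Seidel] macro 6: S0 reads c2=-3 → after 1×micro: 3; S1 reads c2=-3 → after 1×micro: 0; S2 reads c0=3 → after 1×micro: -3 ⇒ (c0=3, c1=0, c2=-3)
[Gauss-Seidel] macro 7: S0 reads c2=-3 → after 1×micro: 3; S1 reads c2=-3 → after 1×micro: 0; S2 reads c0=3 → after 1×micro: -3 ⇒ (c0=3, c1=0, c2=-3)
[Gauss-Seidel] macro 8: S0 reads c2=-3 → after 1×micro: 3; S1 reads c2=-3 → after 1×micro: 0; S2 reads c0=3 → after 1×micro: -3 ⇒ (c0=3, c1=0, c2=-3)
[Gauss-Seidel] macro 9: S0 reads c2=-3 → after 1×micro: 3; S1 reads c2=-3 → after 1×micro: 0; S2 reads c0=3 → after 1×micro: -3 ⇒ (c0=3, c1=0, c2=-3)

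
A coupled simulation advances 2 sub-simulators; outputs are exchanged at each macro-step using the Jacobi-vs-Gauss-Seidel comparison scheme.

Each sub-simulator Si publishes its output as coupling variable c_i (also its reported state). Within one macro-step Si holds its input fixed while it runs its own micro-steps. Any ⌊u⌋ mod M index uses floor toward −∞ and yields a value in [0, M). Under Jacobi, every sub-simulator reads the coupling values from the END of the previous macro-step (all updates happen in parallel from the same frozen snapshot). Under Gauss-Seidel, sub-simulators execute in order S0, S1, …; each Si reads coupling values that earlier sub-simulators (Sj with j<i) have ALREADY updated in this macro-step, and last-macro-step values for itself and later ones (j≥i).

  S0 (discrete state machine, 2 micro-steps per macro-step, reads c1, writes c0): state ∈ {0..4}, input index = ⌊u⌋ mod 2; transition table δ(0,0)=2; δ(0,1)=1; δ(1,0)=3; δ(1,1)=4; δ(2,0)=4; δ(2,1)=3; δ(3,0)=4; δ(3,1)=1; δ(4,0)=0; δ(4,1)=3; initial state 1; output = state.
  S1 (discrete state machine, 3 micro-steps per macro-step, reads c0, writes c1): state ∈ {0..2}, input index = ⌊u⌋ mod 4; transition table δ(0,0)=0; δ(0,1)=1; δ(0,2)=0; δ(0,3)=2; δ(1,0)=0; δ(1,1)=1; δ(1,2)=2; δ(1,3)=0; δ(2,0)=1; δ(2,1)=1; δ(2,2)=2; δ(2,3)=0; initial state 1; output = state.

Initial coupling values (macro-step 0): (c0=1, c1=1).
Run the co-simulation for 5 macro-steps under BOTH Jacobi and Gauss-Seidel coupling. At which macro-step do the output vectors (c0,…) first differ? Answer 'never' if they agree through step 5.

[Jacobi] macro 1: S0 reads c1=1 → after 2×micro: 3; S1 reads c0=1 → after 3×micro: 1 ⇒ (c0=3, c1=1)
[Jacobi] macro 2: S0 reads c1=1 → after 2×micro: 4; S1 reads c0=3 → after 3×micro: 0 ⇒ (c0=4, c1=0)
[Jacobi] macro 3: S0 reads c1=0 → after 2×micro: 2; S1 reads c0=4 → after 3×micro: 0 ⇒ (c0=2, c1=0)
[Jacobi] macro 4: S0 reads c1=0 → after 2×micro: 0; S1 reads c0=2 → after 3×micro: 0 ⇒ (c0=0, c1=0)
[Jacobi] macro 5: S0 reads c1=0 → after 2×micro: 4; S1 reads c0=0 → after 3×micro: 0 ⇒ (c0=4, c1=0)
[Gauss-Seidel] macro 1: S0 reads c1=1 → after 2×micro: 3; S1 reads c0=3 → after 3×micro: 0 ⇒ (c0=3, c1=0)
[Gauss-Seidel] macro 2: S0 reads c1=0 → after 2×micro: 0; S1 reads c0=0 → after 3×micro: 0 ⇒ (c0=0, c1=0)
[Gauss-Seidel] macro 3: S0 reads c1=0 → after 2×micro: 4; S1 reads c0=4 → after 3×micro: 0 ⇒ (c0=4, c1=0)
[Gauss-Seidel] macro 4: S0 reads c1=0 → after 2×micro: 2; S1 reads c0=2 → after 3×micro: 0 ⇒ (c0=2, c1=0)
[Gauss-Seidel] macro 5: S0 reads c1=0 → after 2×micro: 0; S1 reads c0=0 → after 3×micro: 0 ⇒ (c0=0, c1=0)

first divergence at macro-step: 1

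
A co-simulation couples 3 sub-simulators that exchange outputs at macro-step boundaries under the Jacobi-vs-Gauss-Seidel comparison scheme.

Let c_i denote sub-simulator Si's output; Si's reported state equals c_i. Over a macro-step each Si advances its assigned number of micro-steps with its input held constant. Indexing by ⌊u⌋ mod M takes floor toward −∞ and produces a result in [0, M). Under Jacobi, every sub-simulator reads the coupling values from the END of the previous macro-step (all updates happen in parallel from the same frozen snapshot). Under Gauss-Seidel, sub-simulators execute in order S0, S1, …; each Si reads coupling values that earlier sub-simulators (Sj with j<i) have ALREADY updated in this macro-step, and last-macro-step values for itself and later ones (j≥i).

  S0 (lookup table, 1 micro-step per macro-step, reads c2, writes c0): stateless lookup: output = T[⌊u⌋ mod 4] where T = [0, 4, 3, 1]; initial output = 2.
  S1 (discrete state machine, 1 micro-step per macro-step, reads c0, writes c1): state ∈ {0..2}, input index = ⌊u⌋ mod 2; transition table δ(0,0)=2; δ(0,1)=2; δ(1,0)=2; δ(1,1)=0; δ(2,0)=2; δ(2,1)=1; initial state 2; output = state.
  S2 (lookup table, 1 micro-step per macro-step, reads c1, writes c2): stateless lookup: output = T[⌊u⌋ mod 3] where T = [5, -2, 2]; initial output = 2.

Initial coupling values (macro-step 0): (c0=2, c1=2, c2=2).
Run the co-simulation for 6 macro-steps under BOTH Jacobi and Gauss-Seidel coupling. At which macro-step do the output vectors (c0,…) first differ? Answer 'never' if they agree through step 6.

[Jacobi] macro 1: S0 reads c2=2 → after 1×micro: 3; S1 reads c0=2 → after 1×micro: 2; S2 reads c1=2 → after 1×micro: 2 ⇒ (c0=3, c1=2, c2=2)
[Jacobi] macro 2: S0 reads c2=2 → after 1×micro: 3; S1 reads c0=3 → after 1×micro: 1; S2 reads c1=2 → after 1×micro: 2 ⇒ (c0=3, c1=1, c2=2)
[Jacobi] macro 3: S0 reads c2=2 → after 1×micro: 3; S1 reads c0=3 → after 1×micro: 0; S2 reads c1=1 → after 1×micro: -2 ⇒ (c0=3, c1=0, c2=-2)
[Jacobi] macro 4: S0 reads c2=-2 → after 1×micro: 3; S1 reads c0=3 → after 1×micro: 2; S2 reads c1=0 → after 1×micro: 5 ⇒ (c0=3, c1=2, c2=5)
[Jacobi] macro 5: S0 reads c2=5 → after 1×micro: 4; S1 reads c0=3 → after 1×micro: 1; S2 reads c1=2 → after 1×micro: 2 ⇒ (c0=4, c1=1, c2=2)
[Jacobi] macro 6: S0 reads c2=2 → after 1×micro: 3; S1 reads c0=4 → after 1×micro: 2; S2 reads c1=1 → after 1×micro: -2 ⇒ (c0=3, c1=2, c2=-2)
[Gauss-Seidel] macro 1: S0 reads c2=2 → after 1×micro: 3; S1 reads c0=3 → after 1×micro: 1; S2 reads c1=1 → after 1×micro: -2 ⇒ (c0=3, c1=1, c2=-2)
[Gauss-Seidel] macro 2: S0 reads c2=-2 → after 1×micro: 3; S1 reads c0=3 → after 1×micro: 0; S2 reads c1=0 → after 1×micro: 5 ⇒ (c0=3, c1=0, c2=5)
[Gauss-Seidel] macro 3: S0 reads c2=5 → after 1×micro: 4; S1 reads c0=4 → after 1×micro: 2; S2 reads c1=2 → after 1×micro: 2 ⇒ (c0=4, c1=2, c2=2)
[Gauss-Seidel] macro 4: S0 reads c2=2 → after 1×micro: 3; S1 reads c0=3 → after 1×micro: 1; S2 reads c1=1 → after 1×micro: -2 ⇒ (c0=3, c1=1, c2=-2)
[Gauss-Seidel] macro 5: S0 reads c2=-2 → after 1×micro: 3; S1 reads c0=3 → after 1×micro: 0; S2 reads c1=0 → after 1×micro: 5 ⇒ (c0=3, c1=0, c2=5)
[Gauss-Seidel] macro 6: S0 reads c2=5 → after 1×micro: 4; S1 reads c0=4 → after 1×micro: 2; S2 reads c1=2 → after 1×micro: 2 ⇒ (c0=4, c1=2, c2=2)

first divergence at macro-step: 1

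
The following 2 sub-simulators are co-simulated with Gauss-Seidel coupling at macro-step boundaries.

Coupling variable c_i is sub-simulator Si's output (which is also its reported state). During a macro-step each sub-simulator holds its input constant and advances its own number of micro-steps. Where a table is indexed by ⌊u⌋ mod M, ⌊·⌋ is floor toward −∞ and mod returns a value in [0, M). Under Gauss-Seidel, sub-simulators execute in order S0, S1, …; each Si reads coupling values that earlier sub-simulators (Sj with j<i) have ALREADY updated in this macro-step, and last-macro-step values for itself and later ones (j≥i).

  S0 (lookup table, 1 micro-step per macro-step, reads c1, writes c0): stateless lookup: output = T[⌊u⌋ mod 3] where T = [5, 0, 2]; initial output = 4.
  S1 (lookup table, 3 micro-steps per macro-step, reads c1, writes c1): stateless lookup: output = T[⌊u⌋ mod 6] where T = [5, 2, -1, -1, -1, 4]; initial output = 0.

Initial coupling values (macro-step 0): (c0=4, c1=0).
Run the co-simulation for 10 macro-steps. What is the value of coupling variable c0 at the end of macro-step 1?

macro 1: S0 reads c1=0 → after 1×micro: 5; S1 reads c1=0 → after 3×micro: 5 ⇒ (c0=5, c1=5)
macro 2: S0 reads c1=5 → after 1×micro: 2; S1 reads c1=5 → after 3×micro: 4 ⇒ (c0=2, c1=4)
macro 3: S0 reads c1=4 → after 1×micro: 0; S1 reads c1=4 → after 3×micro: -1 ⇒ (c0=0, c1=-1)
macro 4: S0 reads c1=-1 → after 1×micro: 2; S1 reads c1=-1 → after 3×micro: 4 ⇒ (c0=2, c1=4)
macro 5: S0 reads c1=4 → after 1×micro: 0; S1 reads c1=4 → after 3×micro: -1 ⇒ (c0=0, c1=-1)
macro 6: S0 reads c1=-1 → after 1×micro: 2; S1 reads c1=-1 → after 3×micro: 4 ⇒ (c0=2, c1=4)
macro 7: S0 reads c1=4 → after 1×micro: 0; S1 reads c1=4 → after 3×micro: -1 ⇒ (c0=0, c1=-1)
macro 8: S0 reads c1=-1 → after 1×micro: 2; S1 reads c1=-1 → after 3×micro: 4 ⇒ (c0=2, c1=4)
macro 9: S0 reads c1=4 → after 1×micro: 0; S1 reads c1=4 → after 3×micro: -1 ⇒ (c0=0, c1=-1)
macro 10: S0 reads c1=-1 → after 1×micro: 2; S1 reads c1=-1 → after 3×micro: 4 ⇒ (c0=2, c1=4)

c0 at macro-step 1 = 5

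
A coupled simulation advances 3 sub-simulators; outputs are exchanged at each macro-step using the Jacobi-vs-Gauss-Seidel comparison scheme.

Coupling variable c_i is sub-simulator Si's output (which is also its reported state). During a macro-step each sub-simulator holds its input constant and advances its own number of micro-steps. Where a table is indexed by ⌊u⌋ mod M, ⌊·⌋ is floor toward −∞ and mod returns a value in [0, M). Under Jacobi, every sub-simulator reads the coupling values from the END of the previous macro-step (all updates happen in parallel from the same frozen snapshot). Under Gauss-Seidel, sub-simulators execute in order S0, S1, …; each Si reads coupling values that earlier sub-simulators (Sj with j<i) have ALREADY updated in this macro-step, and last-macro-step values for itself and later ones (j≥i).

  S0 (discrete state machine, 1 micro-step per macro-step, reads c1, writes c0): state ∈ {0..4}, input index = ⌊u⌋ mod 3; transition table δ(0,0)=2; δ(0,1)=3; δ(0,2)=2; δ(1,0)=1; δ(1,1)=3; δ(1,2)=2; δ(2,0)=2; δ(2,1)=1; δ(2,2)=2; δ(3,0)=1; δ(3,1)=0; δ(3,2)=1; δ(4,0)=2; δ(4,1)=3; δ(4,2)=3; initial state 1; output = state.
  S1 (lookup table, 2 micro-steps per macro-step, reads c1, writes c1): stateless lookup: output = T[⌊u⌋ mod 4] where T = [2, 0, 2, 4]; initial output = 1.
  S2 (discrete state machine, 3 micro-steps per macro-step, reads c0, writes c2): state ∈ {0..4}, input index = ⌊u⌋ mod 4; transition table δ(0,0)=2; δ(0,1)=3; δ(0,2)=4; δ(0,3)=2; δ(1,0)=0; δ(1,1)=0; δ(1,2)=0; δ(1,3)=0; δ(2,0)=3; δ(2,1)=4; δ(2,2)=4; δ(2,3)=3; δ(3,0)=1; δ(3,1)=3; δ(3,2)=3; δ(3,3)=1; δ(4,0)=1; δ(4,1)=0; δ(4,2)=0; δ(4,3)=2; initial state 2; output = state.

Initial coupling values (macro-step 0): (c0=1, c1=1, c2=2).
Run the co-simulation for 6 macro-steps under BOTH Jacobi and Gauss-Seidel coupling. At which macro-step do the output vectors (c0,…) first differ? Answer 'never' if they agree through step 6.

first divergence at macro-step: 1

[Jacobi] macro 1: S0 reads c1=1 → after 1×micro: 3; S1 reads c1=1 → after 2×micro: 0; S2 reads c0=1 → after 3×micro: 3 ⇒ (c0=3, c1=0, c2=3)
[Jacobi] macro 2: S0 reads c1=0 → after 1×micro: 1; S1 reads c1=0 → after 2×micro: 2; S2 reads c0=3 → after 3×micro: 2 ⇒ (c0=1, c1=2, c2=2)
[Jacobi] macro 3: S0 reads c1=2 → after 1×micro: 2; S1 reads c1=2 → after 2×micro: 2; S2 reads c0=1 → after 3×micro: 3 ⇒ (c0=2, c1=2, c2=3)
[Jacobi] macro 4: S0 reads c1=2 → after 1×micro: 2; S1 reads c1=2 → after 2×micro: 2; S2 reads c0=2 → after 3×micro: 3 ⇒ (c0=2, c1=2, c2=3)
[Jacobi] macro 5: S0 reads c1=2 → after 1×micro: 2; S1 reads c1=2 → after 2×micro: 2; S2 reads c0=2 → after 3×micro: 3 ⇒ (c0=2, c1=2, c2=3)
[Jacobi] macro 6: S0 reads c1=2 → after 1×micro: 2; S1 reads c1=2 → after 2×micro: 2; S2 reads c0=2 → after 3×micro: 3 ⇒ (c0=2, c1=2, c2=3)
[Gauss-Seidel] macro 1: S0 reads c1=1 → after 1×micro: 3; S1 reads c1=1 → after 2×micro: 0; S2 reads c0=3 → after 3×micro: 0 ⇒ (c0=3, c1=0, c2=0)
[Gauss-Seidel] macro 2: S0 reads c1=0 → after 1×micro: 1; S1 reads c1=0 → after 2×micro: 2; S2 reads c0=1 → after 3×micro: 3 ⇒ (c0=1, c1=2, c2=3)
[Gauss-Seidel] macro 3: S0 reads c1=2 → after 1×micro: 2; S1 reads c1=2 → after 2×micro: 2; S2 reads c0=2 → after 3×micro: 3 ⇒ (c0=2, c1=2, c2=3)
[Gauss-Seidel] macro 4: S0 reads c1=2 → after 1×micro: 2; S1 reads c1=2 → after 2×micro: 2; S2 reads c0=2 → after 3×micro: 3 ⇒ (c0=2, c1=2, c2=3)
[Gauss-Seidel] macro 5: S0 reads c1=2 → after 1×micro: 2; S1 reads c1=2 → after 2×micro: 2; S2 reads c0=2 → after 3×micro: 3 ⇒ (c0=2, c1=2, c2=3)
[Gauss-Seidel] macro 6: S0 reads c1=2 → after 1×micro: 2; S1 reads c1=2 → after 2×micro: 2; S2 reads c0=2 → after 3×micro: 3 ⇒ (c0=2, c1=2, c2=3)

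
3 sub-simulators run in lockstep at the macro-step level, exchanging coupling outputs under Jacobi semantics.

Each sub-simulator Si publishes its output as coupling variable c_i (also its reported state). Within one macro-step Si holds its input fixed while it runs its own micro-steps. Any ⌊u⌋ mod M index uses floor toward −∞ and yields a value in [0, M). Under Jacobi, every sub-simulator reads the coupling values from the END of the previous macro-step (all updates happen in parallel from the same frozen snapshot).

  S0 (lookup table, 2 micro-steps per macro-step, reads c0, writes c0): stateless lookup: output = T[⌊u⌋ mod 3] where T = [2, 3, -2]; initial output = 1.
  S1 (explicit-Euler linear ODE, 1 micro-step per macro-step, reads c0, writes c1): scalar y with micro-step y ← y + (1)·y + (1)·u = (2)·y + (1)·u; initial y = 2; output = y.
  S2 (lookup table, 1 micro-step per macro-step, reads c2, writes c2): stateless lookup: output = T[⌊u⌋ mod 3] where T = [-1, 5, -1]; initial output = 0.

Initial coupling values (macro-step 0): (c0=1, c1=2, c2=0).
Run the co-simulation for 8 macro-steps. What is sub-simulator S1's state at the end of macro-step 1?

S1 state at macro-step 1 = 5

macro 1: S0 reads c0=1 → after 2×micro: 3; S1 reads c0=1 → after 1×micro: 5; S2 reads c2=0 → after 1×micro: -1 ⇒ (c0=3, c1=5, c2=-1)
macro 2: S0 reads c0=3 → after 2×micro: 2; S1 reads c0=3 → after 1×micro: 13; S2 reads c2=-1 → after 1×micro: -1 ⇒ (c0=2, c1=13, c2=-1)
macro 3: S0 reads c0=2 → after 2×micro: -2; S1 reads c0=2 → after 1×micro: 28; S2 reads c2=-1 → after 1×micro: -1 ⇒ (c0=-2, c1=28, c2=-1)
macro 4: S0 reads c0=-2 → after 2×micro: 3; S1 reads c0=-2 → after 1×micro: 54; S2 reads c2=-1 → after 1×micro: -1 ⇒ (c0=3, c1=54, c2=-1)
macro 5: S0 reads c0=3 → after 2×micro: 2; S1 reads c0=3 → after 1×micro: 111; S2 reads c2=-1 → after 1×micro: -1 ⇒ (c0=2, c1=111, c2=-1)
macro 6: S0 reads c0=2 → after 2×micro: -2; S1 reads c0=2 → after 1×micro: 224; S2 reads c2=-1 → after 1×micro: -1 ⇒ (c0=-2, c1=224, c2=-1)
macro 7: S0 reads c0=-2 → after 2×micro: 3; S1 reads c0=-2 → after 1×micro: 446; S2 reads c2=-1 → after 1×micro: -1 ⇒ (c0=3, c1=446, c2=-1)
macro 8: S0 reads c0=3 → after 2×micro: 2; S1 reads c0=3 → after 1×micro: 895; S2 reads c2=-1 → after 1×micro: -1 ⇒ (c0=2, c1=895, c2=-1)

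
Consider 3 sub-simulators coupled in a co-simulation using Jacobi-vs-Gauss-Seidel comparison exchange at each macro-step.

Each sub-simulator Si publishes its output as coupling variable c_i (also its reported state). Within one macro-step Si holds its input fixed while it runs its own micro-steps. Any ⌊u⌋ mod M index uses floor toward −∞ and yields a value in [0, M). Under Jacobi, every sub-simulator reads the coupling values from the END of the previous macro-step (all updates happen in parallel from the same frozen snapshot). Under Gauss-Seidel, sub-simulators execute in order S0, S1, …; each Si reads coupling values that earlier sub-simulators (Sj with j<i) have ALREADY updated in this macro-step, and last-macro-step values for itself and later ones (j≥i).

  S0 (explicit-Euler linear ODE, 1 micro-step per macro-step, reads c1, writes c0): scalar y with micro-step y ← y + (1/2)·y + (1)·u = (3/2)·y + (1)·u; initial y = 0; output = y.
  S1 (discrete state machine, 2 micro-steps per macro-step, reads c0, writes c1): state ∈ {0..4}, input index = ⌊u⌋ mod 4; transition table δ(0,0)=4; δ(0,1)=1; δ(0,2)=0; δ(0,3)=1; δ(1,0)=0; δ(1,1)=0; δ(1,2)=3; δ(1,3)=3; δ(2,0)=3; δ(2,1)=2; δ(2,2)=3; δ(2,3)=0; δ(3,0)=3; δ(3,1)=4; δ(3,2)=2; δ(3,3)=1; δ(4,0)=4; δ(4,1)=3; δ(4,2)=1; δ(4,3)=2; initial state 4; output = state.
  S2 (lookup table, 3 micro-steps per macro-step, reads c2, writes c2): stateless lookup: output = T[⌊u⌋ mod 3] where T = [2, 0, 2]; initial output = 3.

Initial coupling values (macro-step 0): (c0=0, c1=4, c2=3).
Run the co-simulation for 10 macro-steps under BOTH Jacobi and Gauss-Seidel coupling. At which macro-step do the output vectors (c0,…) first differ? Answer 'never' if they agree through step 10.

[Jacobi] macro 1: S0 reads c1=4 → after 1×micro: 4; S1 reads c0=0 → after 2×micro: 4; S2 reads c2=3 → after 3×micro: 2 ⇒ (c0=4, c1=4, c2=2)
[Jacobi] macro 2: S0 reads c1=4 → after 1×micro: 10; S1 reads c0=4 → after 2×micro: 4; S2 reads c2=2 → after 3×micro: 2 ⇒ (c0=10, c1=4, c2=2)
[Jacobi] macro 3: S0 reads c1=4 → after 1×micro: 19; S1 reads c0=10 → after 2×micro: 3; S2 reads c2=2 → after 3×micro: 2 ⇒ (c0=19, c1=3, c2=2)
[Jacobi] macro 4: S0 reads c1=3 → after 1×micro: 63/2; S1 reads c0=19 → after 2×micro: 3; S2 reads c2=2 → after 3×micro: 2 ⇒ (c0=63/2, c1=3, c2=2)
[Jacobi] macro 5: S0 reads c1=3 → after 1×micro: 201/4; S1 reads c0=63/2 → after 2×micro: 3; S2 reads c2=2 → after 3×micro: 2 ⇒ (c0=201/4, c1=3, c2=2)
[Jacobi] macro 6: S0 reads c1=3 → after 1×micro: 627/8; S1 reads c0=201/4 → after 2×micro: 3; S2 reads c2=2 → after 3×micro: 2 ⇒ (c0=627/8, c1=3, c2=2)
[Jacobi] macro 7: S0 reads c1=3 → after 1×micro: 1929/16; S1 reads c0=627/8 → after 2×micro: 3; S2 reads c2=2 → after 3×micro: 2 ⇒ (c0=1929/16, c1=3, c2=2)
[Jacobi] macro 8: S0 reads c1=3 → after 1×micro: 5883/32; S1 reads c0=1929/16 → after 2×micro: 3; S2 reads c2=2 → after 3×micro: 2 ⇒ (c0=5883/32, c1=3, c2=2)
[Jacobi] macro 9: S0 reads c1=3 → after 1×micro: 17841/64; S1 reads c0=5883/32 → after 2×micro: 3; S2 reads c2=2 → after 3×micro: 2 ⇒ (c0=17841/64, c1=3, c2=2)
[Jacobi] macro 10: S0 reads c1=3 → after 1×micro: 53907/128; S1 reads c0=17841/64 → after 2×micro: 3; S2 reads c2=2 → after 3×micro: 2 ⇒ (c0=53907/128, c1=3, c2=2)
[Gauss-Seidel] macro 1: S0 reads c1=4 → after 1×micro: 4; S1 reads c0=4 → after 2×micro: 4; S2 reads c2=3 → after 3×micro: 2 ⇒ (c0=4, c1=4, c2=2)
[Gauss-Seidel] macro 2: S0 reads c1=4 → after 1×micro: 10; S1 reads c0=10 → after 2×micro: 3; S2 reads c2=2 → after 3×micro: 2 ⇒ (c0=10, c1=3, c2=2)
[Gauss-Seidel] macro 3: S0 reads c1=3 → after 1×micro: 18; S1 reads c0=18 → after 2×micro: 3; S2 reads c2=2 → after 3×micro: 2 ⇒ (c0=18, c1=3, c2=2)
[Gauss-Seidel] macro 4: S0 reads c1=3 → after 1×micro: 30; S1 reads c0=30 → after 2×micro: 3; S2 reads c2=2 → after 3×micro: 2 ⇒ (c0=30, c1=3, c2=2)
[Gauss-Seidel] macro 5: S0 reads c1=3 → after 1×micro: 48; S1 reads c0=48 → after 2×micro: 3; S2 reads c2=2 → after 3×micro: 2 ⇒ (c0=48, c1=3, c2=2)
[Gauss-Seidel] macro 6: S0 reads c1=3 → after 1×micro: 75; S1 reads c0=75 → after 2×micro: 3; S2 reads c2=2 → after 3×micro: 2 ⇒ (c0=75, c1=3, c2=2)
[Gauss-Seidel] macro 7: S0 reads c1=3 → after 1×micro: 231/2; S1 reads c0=231/2 → after 2×micro: 3; S2 reads c2=2 → after 3×micro: 2 ⇒ (c0=231/2, c1=3, c2=2)
[Gauss-Seidel] macro 8: S0 reads c1=3 → after 1×micro: 705/4; S1 reads c0=705/4 → after 2×micro: 3; S2 reads c2=2 → after 3×micro: 2 ⇒ (c0=705/4, c1=3, c2=2)
[Gauss-Seidel] macro 9: S0 reads c1=3 → after 1×micro: 2139/8; S1 reads c0=2139/8 → after 2×micro: 3; S2 reads c2=2 → after 3×micro: 2 ⇒ (c0=2139/8, c1=3, c2=2)
[Gauss-Seidel] macro 10: S0 reads c1=3 → after 1×micro: 6465/16; S1 reads c0=6465/16 → after 2×micro: 3; S2 reads c2=2 → after 3×micro: 2 ⇒ (c0=6465/16, c1=3, c2=2)

first divergence at macro-step: 2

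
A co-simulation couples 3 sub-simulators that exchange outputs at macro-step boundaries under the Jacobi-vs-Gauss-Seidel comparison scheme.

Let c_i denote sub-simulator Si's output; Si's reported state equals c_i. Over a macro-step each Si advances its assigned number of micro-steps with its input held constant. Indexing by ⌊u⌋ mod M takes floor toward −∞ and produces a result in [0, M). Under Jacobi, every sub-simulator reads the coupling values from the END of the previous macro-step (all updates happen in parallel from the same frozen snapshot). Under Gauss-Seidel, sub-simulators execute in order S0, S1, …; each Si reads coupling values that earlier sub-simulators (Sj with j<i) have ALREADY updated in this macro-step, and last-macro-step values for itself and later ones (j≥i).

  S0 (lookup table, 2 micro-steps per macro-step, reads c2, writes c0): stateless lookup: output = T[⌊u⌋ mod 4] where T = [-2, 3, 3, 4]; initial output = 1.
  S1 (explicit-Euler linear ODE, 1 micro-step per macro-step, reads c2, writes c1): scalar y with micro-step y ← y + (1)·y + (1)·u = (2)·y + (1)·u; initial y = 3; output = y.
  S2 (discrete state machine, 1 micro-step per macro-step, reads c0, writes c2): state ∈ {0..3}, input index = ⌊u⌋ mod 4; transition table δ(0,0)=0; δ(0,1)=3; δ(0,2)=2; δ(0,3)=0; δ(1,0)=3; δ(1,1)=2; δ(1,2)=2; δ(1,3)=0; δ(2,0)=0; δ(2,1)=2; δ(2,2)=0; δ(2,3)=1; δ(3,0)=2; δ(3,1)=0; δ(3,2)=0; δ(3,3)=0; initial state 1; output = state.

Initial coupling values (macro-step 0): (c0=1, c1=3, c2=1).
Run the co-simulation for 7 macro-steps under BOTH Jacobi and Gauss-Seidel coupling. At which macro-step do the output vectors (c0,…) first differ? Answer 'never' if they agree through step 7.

first divergence at macro-step: 1

[Jacobi] macro 1: S0 reads c2=1 → after 2×micro: 3; S1 reads c2=1 → after 1×micro: 7; S2 reads c0=1 → after 1×micro: 2 ⇒ (c0=3, c1=7, c2=2)
[Jacobi] macro 2: S0 reads c2=2 → after 2×micro: 3; S1 reads c2=2 → after 1×micro: 16; S2 reads c0=3 → after 1×micro: 1 ⇒ (c0=3, c1=16, c2=1)
[Jacobi] macro 3: S0 reads c2=1 → after 2×micro: 3; S1 reads c2=1 → after 1×micro: 33; S2 reads c0=3 → after 1×micro: 0 ⇒ (c0=3, c1=33, c2=0)
[Jacobi] macro 4: S0 reads c2=0 → after 2×micro: -2; S1 reads c2=0 → after 1×micro: 66; S2 reads c0=3 → after 1×micro: 0 ⇒ (c0=-2, c1=66, c2=0)
[Jacobi] macro 5: S0 reads c2=0 → after 2×micro: -2; S1 reads c2=0 → after 1×micro: 132; S2 reads c0=-2 → after 1×micro: 2 ⇒ (c0=-2, c1=132, c2=2)
[Jacobi] macro 6: S0 reads c2=2 → after 2×micro: 3; S1 reads c2=2 → after 1×micro: 266; S2 reads c0=-2 → after 1×micro: 0 ⇒ (c0=3, c1=266, c2=0)
[Jacobi] macro 7: S0 reads c2=0 → after 2×micro: -2; S1 reads c2=0 → after 1×micro: 532; S2 reads c0=3 → after 1×micro: 0 ⇒ (c0=-2, c1=532, c2=0)
[Gauss-Seidel] macro 1: S0 reads c2=1 → after 2×micro: 3; S1 reads c2=1 → after 1×micro: 7; S2 reads c0=3 → after 1×micro: 0 ⇒ (c0=3, c1=7, c2=0)
[Gauss-Seidel] macro 2: S0 reads c2=0 → after 2×micro: -2; S1 reads c2=0 → after 1×micro: 14; S2 reads c0=-2 → after 1×micro: 2 ⇒ (c0=-2, c1=14, c2=2)
[Gauss-Seidel] macro 3: S0 reads c2=2 → after 2×micro: 3; S1 reads c2=2 → after 1×micro: 30; S2 reads c0=3 → after 1×micro: 1 ⇒ (c0=3, c1=30, c2=1)
[Gauss-Seidel] macro 4: S0 reads c2=1 → after 2×micro: 3; S1 reads c2=1 → after 1×micro: 61; S2 reads c0=3 → after 1×micro: 0 ⇒ (c0=3, c1=61, c2=0)
[Gauss-Seidel] macro 5: S0 reads c2=0 → after 2×micro: -2; S1 reads c2=0 → after 1×micro: 122; S2 reads c0=-2 → after 1×micro: 2 ⇒ (c0=-2, c1=122, c2=2)
[Gauss-Seidel] macro 6: S0 reads c2=2 → after 2×micro: 3; S1 reads c2=2 → after 1×micro: 246; S2 reads c0=3 → after 1×micro: 1 ⇒ (c0=3, c1=246, c2=1)
[Gauss-Seidel] macro 7: S0 reads c2=1 → after 2×micro: 3; S1 reads c2=1 → after 1×micro: 493; S2 reads c0=3 → after 1×micro: 0 ⇒ (c0=3, c1=493, c2=0)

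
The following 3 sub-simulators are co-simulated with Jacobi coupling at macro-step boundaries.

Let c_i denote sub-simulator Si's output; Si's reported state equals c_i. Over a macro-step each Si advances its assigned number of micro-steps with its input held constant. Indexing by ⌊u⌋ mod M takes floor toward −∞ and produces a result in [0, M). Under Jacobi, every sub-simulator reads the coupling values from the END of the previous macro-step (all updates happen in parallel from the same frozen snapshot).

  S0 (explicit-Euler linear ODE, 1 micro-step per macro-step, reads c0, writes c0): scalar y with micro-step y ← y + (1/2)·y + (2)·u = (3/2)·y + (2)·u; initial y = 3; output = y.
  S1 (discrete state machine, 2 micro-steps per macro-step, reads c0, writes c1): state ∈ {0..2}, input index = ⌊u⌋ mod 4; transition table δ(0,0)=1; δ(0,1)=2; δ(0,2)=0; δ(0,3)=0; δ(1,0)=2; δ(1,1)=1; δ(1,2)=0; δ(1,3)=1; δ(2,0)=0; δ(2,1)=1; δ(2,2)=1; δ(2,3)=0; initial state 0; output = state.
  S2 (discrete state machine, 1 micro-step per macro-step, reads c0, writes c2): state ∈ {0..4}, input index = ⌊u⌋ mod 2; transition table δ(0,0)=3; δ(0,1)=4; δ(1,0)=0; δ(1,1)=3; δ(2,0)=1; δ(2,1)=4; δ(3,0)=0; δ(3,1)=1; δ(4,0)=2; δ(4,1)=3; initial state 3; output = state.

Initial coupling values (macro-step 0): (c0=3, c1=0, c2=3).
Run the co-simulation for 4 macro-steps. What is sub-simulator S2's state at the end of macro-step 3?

macro 1: S0 reads c0=3 → after 1×micro: 21/2; S1 reads c0=3 → after 2×micro: 0; S2 reads c0=3 → after 1×micro: 1 ⇒ (c0=21/2, c1=0, c2=1)
macro 2: S0 reads c0=21/2 → after 1×micro: 147/4; S1 reads c0=21/2 → after 2×micro: 0; S2 reads c0=21/2 → after 1×micro: 0 ⇒ (c0=147/4, c1=0, c2=0)
macro 3: S0 reads c0=147/4 → after 1×micro: 1029/8; S1 reads c0=147/4 → after 2×micro: 2; S2 reads c0=147/4 → after 1×micro: 3 ⇒ (c0=1029/8, c1=2, c2=3)
macro 4: S0 reads c0=1029/8 → after 1×micro: 7203/16; S1 reads c0=1029/8 → after 2×micro: 1; S2 reads c0=1029/8 → after 1×micro: 0 ⇒ (c0=7203/16, c1=1, c2=0)

S2 state at macro-step 3 = 3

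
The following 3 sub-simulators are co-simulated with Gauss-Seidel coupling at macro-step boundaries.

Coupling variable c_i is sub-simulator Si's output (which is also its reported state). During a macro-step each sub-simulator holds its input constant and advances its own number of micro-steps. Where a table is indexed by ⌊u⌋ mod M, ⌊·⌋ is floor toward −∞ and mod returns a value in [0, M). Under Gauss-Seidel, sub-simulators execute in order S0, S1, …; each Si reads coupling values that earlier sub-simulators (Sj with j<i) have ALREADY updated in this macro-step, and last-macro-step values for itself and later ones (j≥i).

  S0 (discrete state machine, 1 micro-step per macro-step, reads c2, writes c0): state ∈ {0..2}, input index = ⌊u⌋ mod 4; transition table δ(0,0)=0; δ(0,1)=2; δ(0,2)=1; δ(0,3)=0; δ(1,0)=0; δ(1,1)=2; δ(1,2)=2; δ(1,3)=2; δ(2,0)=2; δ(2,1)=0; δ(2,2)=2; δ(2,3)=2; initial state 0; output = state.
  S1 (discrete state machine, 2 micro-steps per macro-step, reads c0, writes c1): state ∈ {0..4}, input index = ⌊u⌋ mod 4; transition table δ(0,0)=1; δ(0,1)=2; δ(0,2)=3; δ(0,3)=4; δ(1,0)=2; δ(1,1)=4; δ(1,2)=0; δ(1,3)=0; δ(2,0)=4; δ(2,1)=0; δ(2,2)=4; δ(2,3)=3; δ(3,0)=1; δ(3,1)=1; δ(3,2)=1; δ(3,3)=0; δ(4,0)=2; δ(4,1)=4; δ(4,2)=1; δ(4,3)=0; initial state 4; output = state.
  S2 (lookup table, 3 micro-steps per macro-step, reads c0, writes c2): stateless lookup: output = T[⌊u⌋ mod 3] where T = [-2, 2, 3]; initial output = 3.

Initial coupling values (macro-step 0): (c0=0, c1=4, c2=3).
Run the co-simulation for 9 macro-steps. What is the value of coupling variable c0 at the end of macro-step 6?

macro 1: S0 reads c2=3 → after 1×micro: 0; S1 reads c0=0 → after 2×micro: 4; S2 reads c0=0 → after 3×micro: -2 ⇒ (c0=0, c1=4, c2=-2)
macro 2: S0 reads c2=-2 → after 1×micro: 1; S1 reads c0=1 → after 2×micro: 4; S2 reads c0=1 → after 3×micro: 2 ⇒ (c0=1, c1=4, c2=2)
macro 3: S0 reads c2=2 → after 1×micro: 2; S1 reads c0=2 → after 2×micro: 0; S2 reads c0=2 → after 3×micro: 3 ⇒ (c0=2, c1=0, c2=3)
macro 4: S0 reads c2=3 → after 1×micro: 2; S1 reads c0=2 → after 2×micro: 1; S2 reads c0=2 → after 3×micro: 3 ⇒ (c0=2, c1=1, c2=3)
macro 5: S0 reads c2=3 → after 1×micro: 2; S1 reads c0=2 → after 2×micro: 3; S2 reads c0=2 → after 3×micro: 3 ⇒ (c0=2, c1=3, c2=3)
macro 6: S0 reads c2=3 → after 1×micro: 2; S1 reads c0=2 → after 2×micro: 0; S2 reads c0=2 → after 3×micro: 3 ⇒ (c0=2, c1=0, c2=3)
macro 7: S0 reads c2=3 → after 1×micro: 2; S1 reads c0=2 → after 2×micro: 1; S2 reads c0=2 → after 3×micro: 3 ⇒ (c0=2, c1=1, c2=3)
macro 8: S0 reads c2=3 → after 1×micro: 2; S1 reads c0=2 → after 2×micro: 3; S2 reads c0=2 → after 3×micro: 3 ⇒ (c0=2, c1=3, c2=3)
macro 9: S0 reads c2=3 → after 1×micro: 2; S1 reads c0=2 → after 2×micro: 0; S2 reads c0=2 → after 3×micro: 3 ⇒ (c0=2, c1=0, c2=3)

c0 at macro-step 6 = 2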